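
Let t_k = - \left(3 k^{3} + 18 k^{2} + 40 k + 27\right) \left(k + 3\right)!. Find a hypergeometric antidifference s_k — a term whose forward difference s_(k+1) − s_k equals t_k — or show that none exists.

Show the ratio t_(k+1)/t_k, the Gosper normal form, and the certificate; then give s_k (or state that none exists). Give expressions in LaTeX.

s_k = - \left(3 k^{2} + 3 k + 1\right) \left(k + 3\right)!

The ratio is (3*k**4 + 39*k**3 + 193*k**2 + 428*k + 352)/(3*k**3 + 18*k**2 + 40*k + 27).
A = k + 4, B = 1, C = k**3 + 6*k**2 + 40*k/3 + 9.
Key eq: (k + 4)·f(k+1) = (1)·f(k) + (k**3 + 6*k**2 + 40*k/3 + 9).
Degrees (1,0,3) ⇒ d ≤ 2.
Match coefficients ⇒ f(k) = (3*k**2 + 3*k + 1)/3.
Then R = B(k−1)f/C = (3*k**2 + 3*k + 1)/(3*k**3 + 18*k**2 + 40*k + 27), so s_k = R(k)·t_k = -(3*k**2 + 3*k + 1)*factorial(k + 3).
Verify: -(3*k**3 + 18*k**2 + 40*k + 27)*factorial(k + 3) matches t_k.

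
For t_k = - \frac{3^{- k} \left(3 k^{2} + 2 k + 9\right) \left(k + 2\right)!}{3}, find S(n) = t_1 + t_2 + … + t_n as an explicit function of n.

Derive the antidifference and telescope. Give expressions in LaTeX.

Step 1: r(k) = (k + 3)*(2*k + 3*(k + 1)**2 + 11)/(3*(3*k**2 + 2*k + 9)).
Factor: A=k/3 + 1; B=1; C=k**2 + 2*k/3 + 3.
Need (k/3 + 1)·f(k+1) − (1)·f(k) = k**2 + 2*k/3 + 3.
Bound: deg f ≤ 1.
Match coefficients ⇒ f(k) = 3*k - 1.
Get s_k = R·t_k = -(3*k - 1)*factorial(k + 2)/3**k with R(k) = B(k−1)f(k)/C(k) = 3*(3*k - 1)/(3*k**2 + 2*k + 9).
Check: Δs_k = -(3*k**2 + 2*k + 9)*factorial(k + 2)/(3*3**k). ✓
Σ_(k=1)^n t_k = s_(n+1) − s_(1) = (-3**(-n - 1)*(3*n + 2)*factorial(n + 3)) − (-4), i.e. 4 - n*factorial(n + 3)/3**n - 2*factorial(n + 3)/(3*3**n).

S(n) = 4 - 3^{- n} n \left(n + 3\right)! - \frac{2 \cdot 3^{- n} \left(n + 3\right)!}{3}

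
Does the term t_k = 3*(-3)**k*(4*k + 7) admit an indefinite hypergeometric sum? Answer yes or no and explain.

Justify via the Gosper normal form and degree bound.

Yes. s_k = (-3)**(k + 1)*(k + 1).

t_(k+1)/t_k = 3*(-4*k - 11)/(4*k + 7).
Gosper form: A/B · C(k+1)/C(k) with A=-3, B=1, C=k + 7/4.
Set up (-3)·f(k+1) − (1)·f(k) − (k + 7/4) = 0.
From deg A=0, deg B=0, deg C=1: d=1.
Solve for f: f(k) = -(k + 1)/4 (degree 1 ≤ 1).
Get s_k = R·t_k = (-3)**(k + 1)*(k + 1) with R(k) = B(k−1)f(k)/C(k) = -(k + 1)/(4*k + 7).
Verify: 3*(-3)**k*(4*k + 7) matches t_k.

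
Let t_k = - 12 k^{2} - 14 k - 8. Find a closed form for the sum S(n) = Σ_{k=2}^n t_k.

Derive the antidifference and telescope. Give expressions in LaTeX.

S(n) = - 4 n^{3} - 13 n^{2} - 17 n + 34

r(k) = (6*k**2 + 19*k + 17)/(6*k**2 + 7*k + 4) after simplifying.
Normal form (A,B,C) = (1, 1, k**2 + 7*k/6 + 2/3).
f must satisfy (1)·f(k+1) − (1)·f(k) = k**2 + 7*k/6 + 2/3.
From deg A=0, deg B=0, deg C=2: d=3.
Solve for f: f(k) = k*(4*k**2 + k + 3)/12 (degree 3 ≤ 3).
Certificate R = B(k−1)f/C = k*(4*k**2 + k + 3)/(2*(6*k**2 + 7*k + 4)) gives s_k = k*(-4*k**2 - k - 3).
Check: Δs_k = -12*k**2 - 14*k - 8. ✓
Evaluate: s_(n+1) = -4*n**3 - 13*n**2 - 17*n - 8; subtract s_(2) = -42 ⇒ S(n) = -4*n**3 - 13*n**2 - 17*n + 34.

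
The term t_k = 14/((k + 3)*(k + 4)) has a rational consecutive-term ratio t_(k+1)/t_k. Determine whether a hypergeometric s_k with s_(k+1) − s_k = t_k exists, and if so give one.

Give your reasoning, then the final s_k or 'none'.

s_k = 14*k/(3*(k + 3))

Step 1: r(k) = (k + 3)/(k + 5).
A = k + 3, B = k + 5, C = 1.
f must satisfy (k + 3)·f(k+1) − (k + 4)·f(k) = 1.
Bound: deg f ≤ 1.
Coefficient equations give f(k) = k/3.
Get s_k = R·t_k = 14*k/(3*(k + 3)) with R(k) = B(k−1)f(k)/C(k) = k*(k + 4)/3.
s_(k+1) − s_k = 14/(k**2 + 7*k + 12) = t_k.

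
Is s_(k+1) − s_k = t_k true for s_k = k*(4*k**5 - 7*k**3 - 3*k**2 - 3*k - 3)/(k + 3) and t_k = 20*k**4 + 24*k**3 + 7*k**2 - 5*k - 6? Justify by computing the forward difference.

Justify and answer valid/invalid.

s_(k+1) = -(k + 1)*(3*k - 4*(k + 1)**5 + 7*(k + 1)**3 + 3*(k + 1)**2 + 6)/(k + 4)
s_(k+1) − s_k = (20*k**6 + 132*k**5 + 239*k**4 + 168*k**3 + 11*k**2 - 66*k - 36)/(k**2 + 7*k + 12)
(s_(k+1) − s_k) − t_k = 4*(-8*k**5 - 44*k**4 - 41*k**3 - 8*k**2 + 9*k + 9)/(k**2 + 7*k + 12)

Invalid: residual 4*(-8*k**5 - 44*k**4 - 41*k**3 - 8*k**2 + 9*k + 9)/(k**2 + 7*k + 12) ≠ 0.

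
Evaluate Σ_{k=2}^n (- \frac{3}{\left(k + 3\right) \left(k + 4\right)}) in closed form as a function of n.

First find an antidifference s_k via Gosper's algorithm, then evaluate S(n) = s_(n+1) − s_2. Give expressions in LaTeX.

S(n) = \frac{3 \left(1 - n\right)}{5 \left(n + 4\right)}

Compute t_(k+1)/t_k: get (k + 3)/(k + 5).
Normal form (A,B,C) = (k + 3, k + 5, 1).
Key eq: (k + 3)·f(k+1) = (k + 4)·f(k) + (1).
Degrees (1,1,0) ⇒ d ≤ 1.
A polynomial solution: f(k) = k/3.
Then R = B(k−1)f/C = k*(k + 4)/3, so s_k = R(k)·t_k = -k/(k + 3).
s_(k+1) − s_k = -3/(k**2 + 7*k + 12) = t_k.
Telescope: S(n) = s_(n+1) − s_(2) = (-n - 1)/(n + 4) − (-2/5) = 3*(1 - n)/(5*(n + 4)).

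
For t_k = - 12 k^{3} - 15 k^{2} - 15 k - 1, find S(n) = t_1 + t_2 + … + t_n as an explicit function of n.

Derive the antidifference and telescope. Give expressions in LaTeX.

S(n) = n \left(- 3 n^{3} - 11 n^{2} - 18 n - 11\right)

The ratio is (12*k**3 + 51*k**2 + 81*k + 43)/(12*k**3 + 15*k**2 + 15*k + 1).
A = 1, B = 1, C = k**3 + 5*k**2/4 + 5*k/4 + 1/12.
Solve (1)·f(k+1) − (1)·f(k) = k**3 + 5*k**2/4 + 5*k/4 + 1/12.
deg f ≤ 4 (via 0,0,3).
Solve for f: f(k) = k*(3*k**3 - k**2 + 3*k - 4)/12 (degree 4 ≤ 4).
R(k) = B(k−1)·f(k)/C(k) = k*(3*k**3 - k**2 + 3*k - 4)/(12*k**3 + 15*k**2 + 15*k + 1); s_k = R·t_k = k*(-3*k**3 + k**2 - 3*k + 4).
s_(k+1) − s_k = -12*k**3 - 15*k**2 - 15*k - 1 = t_k.
Σ_(k=1)^n t_k = s_(n+1) − s_(1) = (-3*n**4 - 11*n**3 - 18*n**2 - 11*n - 1) − (-1), i.e. n*(-3*n**3 - 11*n**2 - 18*n - 11).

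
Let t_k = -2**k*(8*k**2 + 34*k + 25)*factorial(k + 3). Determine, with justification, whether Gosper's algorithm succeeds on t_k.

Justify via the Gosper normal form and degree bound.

r(k) = 2*(8*k**3 + 82*k**2 + 267*k + 268)/(8*k**2 + 34*k + 25) after simplifying.
Factor: A=2*k + 8; B=1; C=k**2 + 17*k/4 + 25/8.
f must satisfy (2*k + 8)·f(k+1) − (1)·f(k) = k**2 + 17*k/4 + 25/8.
Bound: deg f ≤ 1.
Solve for f: f(k) = (4*k - 1)/8 (degree 1 ≤ 1).
Get s_k = R·t_k = -2**k*(4*k - 1)*factorial(k + 3) with R(k) = B(k−1)f(k)/C(k) = (4*k - 1)/(8*k**2 + 34*k + 25).
s_(k+1) − s_k = -2**k*(8*k**2 + 34*k + 25)*factorial(k + 3) = t_k.

Yes. s_k = -2**k*(4*k - 1)*factorial(k + 3).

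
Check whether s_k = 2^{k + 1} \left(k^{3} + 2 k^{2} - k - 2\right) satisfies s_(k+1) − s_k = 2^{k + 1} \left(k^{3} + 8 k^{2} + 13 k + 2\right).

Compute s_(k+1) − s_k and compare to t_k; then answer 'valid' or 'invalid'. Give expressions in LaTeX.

s_(k+1) = 2**(k + 2)*k*(k**2 + 5*k + 6)
s_(k+1) − s_k = 2**(k + 1)*(k**3 + 8*k**2 + 13*k + 2)
(s_(k+1) − s_k) − t_k = 0

valid; difference matches t_k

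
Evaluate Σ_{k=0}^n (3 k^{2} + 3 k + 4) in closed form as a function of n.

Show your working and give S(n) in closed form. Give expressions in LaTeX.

S(n) = n^{3} + 3 n^{2} + 6 n + 4

Ratio r(k) = (3*k**2 + 9*k + 10)/(3*k**2 + 3*k + 4).
Take A(k)=1, B(k)=1, C(k)=k**2 + k + 4/3.
Need (1)·f(k+1) − (1)·f(k) = k**2 + k + 4/3.
Degrees (0,0,2) ⇒ d ≤ 3.
Coefficient equations give f(k) = k*(k**2 + 3)/3.
Certificate R = B(k−1)f/C = k*(k**2 + 3)/(3*k**2 + 3*k + 4) gives s_k = k*(k**2 + 3).
Verify: 3*k**2 + 3*k + 4 matches t_k.
s_(n+1) = n**3 + 3*n**2 + 6*n + 4 and s_(0) = 0, so S(n) = n**3 + 3*n**2 + 6*n + 4.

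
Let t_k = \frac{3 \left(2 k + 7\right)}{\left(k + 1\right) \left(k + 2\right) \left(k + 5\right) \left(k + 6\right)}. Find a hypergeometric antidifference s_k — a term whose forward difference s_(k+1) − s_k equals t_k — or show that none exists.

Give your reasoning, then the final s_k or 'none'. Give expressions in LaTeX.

t_(k+1)/t_k = (k + 1)*(k + 5)*(2*k + 9)/((k + 3)*(k + 7)*(2*k + 7)).
Normal form (A,B,C) = (k + 1, k + 7, k**3 + 21*k**2/2 + 73*k/2 + 42).
Need (k + 1)·f(k+1) − (k + 6)·f(k) = k**3 + 21*k**2/2 + 73*k/2 + 42.
deg f ≤ 5 (via 1,1,3).
Coefficient equations give f(k) = k*(k + 2)*(k + 3)*(k + 4)*(k + 6)/10.
Get s_k = R·t_k = 3*k*(k + 6)/(5*(k**2 + 6*k + 5)) with R(k) = B(k−1)f(k)/C(k) = k*(k + 2)*(k + 6)**2/(5*(2*k + 7)).
Verify: 3*(2*k + 7)/(k**4 + 14*k**3 + 65*k**2 + 112*k + 60) matches t_k.

s_k = \frac{3 k \left(k + 6\right)}{5 \left(k^{2} + 6 k + 5\right)}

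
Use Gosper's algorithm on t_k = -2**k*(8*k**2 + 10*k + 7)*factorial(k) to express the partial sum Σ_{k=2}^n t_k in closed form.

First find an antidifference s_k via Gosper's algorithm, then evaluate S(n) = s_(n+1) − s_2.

r(k) = 2*(8*k**3 + 34*k**2 + 51*k + 25)/(8*k**2 + 10*k + 7) after simplifying.
A = 2*k + 2, B = 1, C = k**2 + 5*k/4 + 7/8.
Solve (2*k + 2)·f(k+1) − (1)·f(k) = k**2 + 5*k/4 + 7/8.
d = 1 from the (1,0,2) case.
Solving with deg f ≤ 1: f(k) = (4*k - 1)/8.
So s_k = (B(k−1)f/C)·t_k = ((4*k - 1)/(8*k**2 + 10*k + 7))·t_k = -2**k*(4*k - 1)*factorial(k).
s_(k+1) − s_k = -2**k*(8*k**2 + 10*k + 7)*factorial(k) = t_k.
Σ_(k=2)^n t_k = s_(n+1) − s_(2) = (-2**(n + 1)*(4*n + 3)*factorial(n + 1)) − (-56), i.e. -8*2**n*n**2*factorial(n) - 14*2**n*n*factorial(n) - 6*2**n*factorial(n) + 56.

S(n) = -8*2**n*n**2*factorial(n) - 14*2**n*n*factorial(n) - 6*2**n*factorial(n) + 56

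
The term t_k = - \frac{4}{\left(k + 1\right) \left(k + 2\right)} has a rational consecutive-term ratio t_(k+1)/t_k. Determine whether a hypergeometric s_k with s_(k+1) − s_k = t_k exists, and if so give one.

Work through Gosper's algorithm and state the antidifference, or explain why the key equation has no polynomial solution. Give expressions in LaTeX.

s_k = - \frac{4 k}{k + 1}

Ratio r(k) = (k + 1)/(k + 3).
Factor: A=k + 1; B=k + 3; C=1.
Set up (k + 1)·f(k+1) − (k + 2)·f(k) − (1) = 0.
deg f ≤ 1 (via 1,1,0).
Match coefficients ⇒ f(k) = k.
R(k) = B(k−1)·f(k)/C(k) = k*(k + 2); s_k = R·t_k = -4*k/(k + 1).
Δs = -4/(k**2 + 3*k + 2), as required.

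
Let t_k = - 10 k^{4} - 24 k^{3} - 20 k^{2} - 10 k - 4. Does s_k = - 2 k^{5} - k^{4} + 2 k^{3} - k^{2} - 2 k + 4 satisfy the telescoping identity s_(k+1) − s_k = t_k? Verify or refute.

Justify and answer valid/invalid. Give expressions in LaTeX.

s_(k+1) = k*(-2*k**4 - 11*k**3 - 22*k**2 - 21*k - 12)
s_(k+1) − s_k = -10*k**4 - 24*k**3 - 20*k**2 - 10*k - 4
(s_(k+1) − s_k) − t_k = 0

Valid: the claim telescopes to t_k.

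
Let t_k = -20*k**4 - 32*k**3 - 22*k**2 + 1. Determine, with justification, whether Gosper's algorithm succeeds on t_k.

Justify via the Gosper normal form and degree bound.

t_(k+1)/t_k = (20*k**4 + 112*k**3 + 238*k**2 + 220*k + 73)/(20*k**4 + 32*k**3 + 22*k**2 - 1).
Factor: A=1; B=1; C=k**4 + 8*k**3/5 + 11*k**2/10 - 1/20.
Need (1)·f(k+1) − (1)·f(k) = k**4 + 8*k**3/5 + 11*k**2/10 - 1/20.
Degrees (0,0,4) ⇒ d ≤ 5.
Coefficient equations give f(k) = k*(2*k - 1)*(2*k**3 - k - 2)/20.
Certificate R = B(k−1)f/C = k*(2*k - 1)*(2*k**3 - k - 2)/(20*k**4 + 32*k**3 + 22*k**2 - 1) gives s_k = k*(-4*k**4 + 2*k**3 + 2*k**2 + 3*k - 2).
Verify: -20*k**4 - 32*k**3 - 22*k**2 + 1 matches t_k.

Yes. s_k = k*(-4*k**4 + 2*k**3 + 2*k**2 + 3*k - 2).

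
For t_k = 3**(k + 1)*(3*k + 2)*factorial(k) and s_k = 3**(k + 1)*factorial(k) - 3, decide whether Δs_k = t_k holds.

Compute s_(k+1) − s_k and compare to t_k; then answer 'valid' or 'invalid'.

s_(k+1) = 3**(k + 2)*factorial(k + 1) - 3
s_(k+1) − s_k = 3**(k + 1)*(3*k + 2)*factorial(k)
(s_(k+1) − s_k) − t_k = 0

Valid — Δs_k = t_k.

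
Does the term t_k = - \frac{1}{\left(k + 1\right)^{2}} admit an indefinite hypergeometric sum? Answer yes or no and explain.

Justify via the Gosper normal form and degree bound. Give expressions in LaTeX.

Compute t_(k+1)/t_k: get (k + 1)**2/(k + 2)**2.
Normal form (A,B,C) = (k**2 + 2*k + 1, k**2 + 4*k + 4, 1).
Key eq: (k**2 + 2*k + 1)·f(k+1) = (k**2 + 2*k + 1)·f(k) + (1).
From deg A=2, deg B=2, deg C=0: d=0.
Write f(k) = c0. Then LHS − RHS = -1, requiring -1 = 0: contradictory. No certificate.

No. Not Gosper-summable.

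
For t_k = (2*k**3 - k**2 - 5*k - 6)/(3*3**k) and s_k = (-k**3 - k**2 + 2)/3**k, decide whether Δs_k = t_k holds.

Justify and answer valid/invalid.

valid; difference matches t_k

s_(k+1) = (-(k + 1)**3 - (k + 1)**2 + 2)/(3*3**k)
s_(k+1) − s_k = (2*k**3 - k**2 - 5*k - 6)/(3*3**k)
(s_(k+1) − s_k) − t_k = 0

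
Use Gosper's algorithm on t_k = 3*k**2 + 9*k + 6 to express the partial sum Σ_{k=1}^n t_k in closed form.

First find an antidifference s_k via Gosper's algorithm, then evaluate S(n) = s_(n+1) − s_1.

The ratio is (k + 3)/(k + 1).
A = 1, B = 1, C = k**2 + 3*k + 2.
Key eq: (1)·f(k+1) = (1)·f(k) + (k**2 + 3*k + 2).
Bound: deg f ≤ 3.
Match coefficients ⇒ f(k) = k*(k + 1)*(k + 2)/3.
R(k) = B(k−1)·f(k)/C(k) = k/3; s_k = R·t_k = k*(k**2 + 3*k + 2).
Δs = 3*k**2 + 9*k + 6, as required.
Evaluate: s_(n+1) = n**3 + 6*n**2 + 11*n + 6; subtract s_(1) = 6 ⇒ S(n) = n*(n**2 + 6*n + 11).

S(n) = n*(n**2 + 6*n + 11)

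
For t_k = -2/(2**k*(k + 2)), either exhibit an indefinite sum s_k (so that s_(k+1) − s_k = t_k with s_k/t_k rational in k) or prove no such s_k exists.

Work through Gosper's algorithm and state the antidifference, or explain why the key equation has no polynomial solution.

Step 1: r(k) = (k + 2)/(2*(k + 3)).
Normal form (A,B,C) = (k/2 + 1, k + 3, 1).
Need (k/2 + 1)·f(k+1) − (k + 2)·f(k) = 1.
d = -1 from the (1,1,0) case.
Negative degree bound (-1): no f exists, t_k not Gosper-summable.

no hypergeometric antidifference exists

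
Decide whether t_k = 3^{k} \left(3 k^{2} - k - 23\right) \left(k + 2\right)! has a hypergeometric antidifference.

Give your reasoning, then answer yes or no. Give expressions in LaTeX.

r(k) = 3*(k + 3)*(k - 3*(k + 1)**2 + 24)/(-3*k**2 + k + 23) after simplifying.
So A=3*k + 9 and B=1, with C=k**2 - k/3 - 23/3.
Set up (3*k + 9)·f(k+1) − (1)·f(k) − (k**2 - k/3 - 23/3) = 0.
Bound: deg f ≤ 1.
Match coefficients ⇒ f(k) = (k - 4)/3.
Certificate R = B(k−1)f/C = (k - 4)/(3*k**2 - k - 23) gives s_k = 3**k*(k - 4)*factorial(k + 2).
Check: Δs_k = 3**k*(3*k**2 - k - 23)*factorial(k + 2). ✓

Yes. s_k = 3^{k} \left(k - 4\right) \left(k + 2\right)!.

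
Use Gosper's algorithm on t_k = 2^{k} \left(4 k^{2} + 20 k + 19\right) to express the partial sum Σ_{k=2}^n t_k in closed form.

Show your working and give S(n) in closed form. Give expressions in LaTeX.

S(n) = 8 \cdot 2^{n} n^{2} + 24 \cdot 2^{n} n + 22 \cdot 2^{n} - 108

The ratio is 2*(4*k**2 + 28*k + 43)/(4*k**2 + 20*k + 19).
Gosper form: A/B · C(k+1)/C(k) with A=2, B=1, C=k**2 + 5*k + 19/4.
Solve (2)·f(k+1) − (1)·f(k) = k**2 + 5*k + 19/4.
Bound: deg f ≤ 2.
Coefficient equations give f(k) = (4*k**2 + 4*k + 3)/4.
R(k) = B(k−1)·f(k)/C(k) = (4*k**2 + 4*k + 3)/(4*k**2 + 20*k + 19); s_k = R·t_k = 2**k*(4*k**2 + 4*k + 3).
s_(k+1) − s_k = 2**k*(4*k**2 + 20*k + 19) = t_k.
s_(n+1) = 2**(n + 1)*(4*n**2 + 12*n + 11) and s_(2) = 108, so S(n) = 8*2**n*n**2 + 24*2**n*n + 22*2**n - 108.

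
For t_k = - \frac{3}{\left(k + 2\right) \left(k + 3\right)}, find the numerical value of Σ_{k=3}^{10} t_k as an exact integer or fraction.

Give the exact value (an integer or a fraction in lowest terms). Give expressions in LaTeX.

Σ = -24/65

Step 1: r(k) = (k + 2)/(k + 4).
Normal form (A,B,C) = (k + 2, k + 4, 1).
Solve (k + 2)·f(k+1) − (k + 3)·f(k) = 1.
Bound: deg f ≤ 1.
Solving with deg f ≤ 1: f(k) = k/2.
R(k) = B(k−1)·f(k)/C(k) = k*(k + 3)/2; s_k = R·t_k = -3*k/(2*k + 4).
Verify: -3/(k**2 + 5*k + 6) matches t_k.
Σ_(k=3)^(10) t_k = s_(11) − s_(3) = -33/26 − (-9/10) = -24/65.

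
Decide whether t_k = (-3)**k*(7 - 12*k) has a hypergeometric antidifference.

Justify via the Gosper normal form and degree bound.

Yes. s_k = (-3)**k*(3*k - 4).

t_(k+1)/t_k = 3*(-12*k - 5)/(12*k - 7).
A = -3, B = 1, C = k - 7/12.
Solve (-3)·f(k+1) − (1)·f(k) = k - 7/12.
d = 1 from the (0,0,1) case.
Match coefficients ⇒ f(k) = -(3*k - 4)/12.
Get s_k = R·t_k = (-3)**k*(3*k - 4) with R(k) = B(k−1)f(k)/C(k) = -(3*k - 4)/(12*k - 7).
Check: Δs_k = (-3)**k*(7 - 12*k). ✓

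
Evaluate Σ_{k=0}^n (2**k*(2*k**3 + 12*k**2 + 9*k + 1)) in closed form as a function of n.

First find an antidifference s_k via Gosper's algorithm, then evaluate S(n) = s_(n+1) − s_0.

Compute t_(k+1)/t_k: get 2*(2*k**3 + 18*k**2 + 39*k + 24)/(2*k**3 + 12*k**2 + 9*k + 1).
Factor: A=2; B=1; C=k**3 + 6*k**2 + 9*k/2 + 1/2.
Set up (2)·f(k+1) − (1)·f(k) − (k**3 + 6*k**2 + 9*k/2 + 1/2) = 0.
Degrees (0,0,3) ⇒ d ≤ 3.
Coefficient equations give f(k) = (2*k**3 - 3*k + 3)/2.
Then R = B(k−1)f/C = (2*k**3 - 3*k + 3)/(2*k**3 + 12*k**2 + 9*k + 1), so s_k = R(k)·t_k = 2**k*(2*k**3 - 3*k + 3).
Check: Δs_k = 2**k*(2*k**3 + 12*k**2 + 9*k + 1). ✓
Σ_(k=0)^n t_k = s_(n+1) − s_(0) = (2**(n + 1)*(2*n**3 + 6*n**2 + 3*n + 2)) − (3), i.e. 4*2**n*n**3 + 12*2**n*n**2 + 6*2**n*n + 4*2**n - 3.

S(n) = 4*2**n*n**3 + 12*2**n*n**2 + 6*2**n*n + 4*2**n - 3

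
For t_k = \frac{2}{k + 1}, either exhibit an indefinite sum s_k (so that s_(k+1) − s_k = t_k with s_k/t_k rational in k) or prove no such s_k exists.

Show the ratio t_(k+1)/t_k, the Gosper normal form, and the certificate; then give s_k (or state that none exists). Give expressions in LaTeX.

no hypergeometric antidifference exists

Ratio r(k) = (k + 1)/(k + 2).
Gosper form: A/B · C(k+1)/C(k) with A=k + 1, B=k + 2, C=1.
Need (k + 1)·f(k+1) − (k + 1)·f(k) = 1.
Bound: deg f ≤ 0.
Put f(k) = c0: A·f(k+1) − B(k−1)·f(k) − C = -1; need -1 = 0 — inconsistent ⇒ no f, not summable.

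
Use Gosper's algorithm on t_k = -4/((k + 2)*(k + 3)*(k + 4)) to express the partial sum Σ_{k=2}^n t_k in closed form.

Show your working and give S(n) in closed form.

r(k) = (k + 2)/(k + 5) after simplifying.
Gosper form: A/B · C(k+1)/C(k) with A=k + 2, B=k + 5, C=1.
Need (k + 2)·f(k+1) − (k + 4)·f(k) = 1.
deg f ≤ 2 (via 1,1,0).
Solving with deg f ≤ 2: f(k) = k*(k + 5)/12.
So s_k = (B(k−1)f/C)·t_k = (k*(k + 4)*(k + 5)/12)·t_k = k*(-k - 5)/(3*(k + 2)*(k + 3)).
s_(k+1) − s_k = -4/(k**3 + 9*k**2 + 26*k + 24) = t_k.
Σ_(k=2)^n t_k = s_(n+1) − s_(2) = ((-n**2 - 7*n - 6)/(3*(n**2 + 7*n + 12))) − (-7/30), i.e. (-n**2 - 7*n + 8)/(10*(n**2 + 7*n + 12)).

S(n) = (-n**2 - 7*n + 8)/(10*(n**2 + 7*n + 12))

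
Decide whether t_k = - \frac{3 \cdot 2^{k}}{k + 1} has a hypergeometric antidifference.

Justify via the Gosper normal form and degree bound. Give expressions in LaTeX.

Ratio r(k) = 2*(k + 1)/(k + 2).
So A=2*k + 2 and B=k + 2, with C=1.
Solve (2*k + 2)·f(k+1) − (k + 1)·f(k) = 1.
From deg A=1, deg B=1, deg C=0: d=-1.
d = -1 < 0 ⇒ no nonzero polynomial f; not summable.

No — key equation has no polynomial f.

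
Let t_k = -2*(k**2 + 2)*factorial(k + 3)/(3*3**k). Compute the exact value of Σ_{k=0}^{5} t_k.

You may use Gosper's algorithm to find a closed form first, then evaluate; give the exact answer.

The ratio is (k + 4)*((k + 1)**2 + 2)/(3*(k**2 + 2)).
A = k/3 + 4/3, B = 1, C = k**2 + 2.
Need (k/3 + 4/3)·f(k+1) − (1)·f(k) = k**2 + 2.
From deg A=1, deg B=0, deg C=2: d=1.
Solving with deg f ≤ 1: f(k) = 3*(k - 2).
Then R = B(k−1)f/C = 3*(k - 2)/(k**2 + 2), so s_k = R(k)·t_k = -2*(k - 2)*factorial(k + 3)/3**k.
Check: Δs_k = -2*(k**2 + 2)*factorial(k + 3)/(3*3**k). ✓
Telescoping: Σ = s_(6) − s_(0) = -35840/9 − (24) = -36056/9.

Σ = -36056/9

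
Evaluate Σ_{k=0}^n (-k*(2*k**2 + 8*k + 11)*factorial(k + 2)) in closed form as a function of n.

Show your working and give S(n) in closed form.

The ratio is (k + 1)*(k + 3)*(8*k + 2*(k + 1)**2 + 19)/(k*(2*k**2 + 8*k + 11)).
Gosper form: A/B · C(k+1)/C(k) with A=k + 3, B=1, C=k**3 + 4*k**2 + 11*k/2.
Solve (k + 3)·f(k+1) − (1)·f(k) = k**3 + 4*k**2 + 11*k/2.
From deg A=1, deg B=0, deg C=3: d=2.
Match coefficients ⇒ f(k) = (2*k**2 - 3)/2.
So s_k = (B(k−1)f/C)·t_k = ((2*k**2 - 3)/(k*(2*k**2 + 8*k + 11)))·t_k = -(2*k**2 - 3)*factorial(k + 2).
Verify: -k*(2*k**2 + 8*k + 11)*factorial(k + 2) matches t_k.
s_(n+1) = -(2*n**2 + 4*n - 1)*factorial(n + 3) and s_(0) = 6, so S(n) = -2*n**2*factorial(n + 3) - 4*n*factorial(n + 3) + factorial(n + 3) - 6.

S(n) = -2*n**2*factorial(n + 3) - 4*n*factorial(n + 3) + factorial(n + 3) - 6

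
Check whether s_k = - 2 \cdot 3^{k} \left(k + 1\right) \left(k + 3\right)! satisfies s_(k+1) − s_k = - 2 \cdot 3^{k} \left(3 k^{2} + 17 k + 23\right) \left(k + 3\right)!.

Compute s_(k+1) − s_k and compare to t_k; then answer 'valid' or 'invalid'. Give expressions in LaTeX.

valid (s_(k+1) − s_k reduces to t_k)

s_(k+1) = -6*3**k*(k + 2)*factorial(k + 4)
s_(k+1) − s_k = -2*3**k*(3*k**2 + 17*k + 23)*factorial(k + 3)
(s_(k+1) − s_k) − t_k = 0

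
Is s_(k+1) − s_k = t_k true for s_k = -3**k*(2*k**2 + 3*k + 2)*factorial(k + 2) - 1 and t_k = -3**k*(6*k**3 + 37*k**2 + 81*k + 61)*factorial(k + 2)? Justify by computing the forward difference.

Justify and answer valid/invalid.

valid; difference matches t_k

s_(k+1) = -3**(k + 1)*(3*k + 2*(k + 1)**2 + 5)*factorial(k + 3) - 1
s_(k+1) − s_k = -3**k*(6*k**3 + 37*k**2 + 81*k + 61)*factorial(k + 2)
(s_(k+1) − s_k) − t_k = 0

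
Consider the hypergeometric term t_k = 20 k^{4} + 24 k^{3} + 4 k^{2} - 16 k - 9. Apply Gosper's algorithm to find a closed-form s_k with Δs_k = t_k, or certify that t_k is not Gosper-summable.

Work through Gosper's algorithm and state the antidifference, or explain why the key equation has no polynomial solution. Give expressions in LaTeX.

s_k = k \left(4 k^{4} - 4 k^{3} - 4 k^{2} - 4 k - 1\right)

Step 1: r(k) = (20*k**4 + 104*k**3 + 196*k**2 + 144*k + 23)/(20*k**4 + 24*k**3 + 4*k**2 - 16*k - 9).
Take A(k)=1, B(k)=1, C(k)=k**4 + 6*k**3/5 + k**2/5 - 4*k/5 - 9/20.
Need (1)·f(k+1) − (1)·f(k) = k**4 + 6*k**3/5 + k**2/5 - 4*k/5 - 9/20.
From deg A=0, deg B=0, deg C=4: d=5.
Coefficient equations give f(k) = k*(4*k**4 - 4*k**3 - 4*k**2 - 4*k - 1)/20.
Get s_k = R·t_k = k*(4*k**4 - 4*k**3 - 4*k**2 - 4*k - 1) with R(k) = B(k−1)f(k)/C(k) = k*(4*k**4 - 4*k**3 - 4*k**2 - 4*k - 1)/(20*k**4 + 24*k**3 + 4*k**2 - 16*k - 9).
Check: Δs_k = 20*k**4 + 24*k**3 + 4*k**2 - 16*k - 9. ✓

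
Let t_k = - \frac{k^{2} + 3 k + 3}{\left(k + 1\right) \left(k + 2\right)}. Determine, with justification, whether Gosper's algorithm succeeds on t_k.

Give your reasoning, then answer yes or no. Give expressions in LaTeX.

t_(k+1)/t_k = (k + 1)*(3*k + (k + 1)**2 + 6)/((k + 3)*(k**2 + 3*k + 3)).
Take A(k)=k + 1, B(k)=k + 3, C(k)=k**2 + 3*k + 3.
Key eq: (k + 1)·f(k+1) = (k + 2)·f(k) + (k**2 + 3*k + 3).
deg f ≤ 2 (via 1,1,2).
Solving with deg f ≤ 2: f(k) = k*(k + 2).
So s_k = (B(k−1)f/C)·t_k = (k*(k + 2)**2/(k**2 + 3*k + 3))·t_k = k*(-k - 2)/(k + 1).
s_(k+1) − s_k = (-k**2 - 3*k - 3)/(k**2 + 3*k + 2) = t_k.

Yes. s_k = \frac{k \left(- k - 2\right)}{k + 1}.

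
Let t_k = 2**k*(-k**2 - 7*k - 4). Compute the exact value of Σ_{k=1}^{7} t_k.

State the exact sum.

Step 1: r(k) = 2*(k**2 + 9*k + 12)/(k**2 + 7*k + 4).
So A=2 and B=1, with C=k**2 + 7*k + 4.
f must satisfy (2)·f(k+1) − (1)·f(k) = k**2 + 7*k + 4.
d = 2 from the (0,0,2) case.
A polynomial solution: f(k) = (k - 1)*(k + 4).
Certificate R = B(k−1)f/C = (k - 1)*(k + 4)/(k**2 + 7*k + 4) gives s_k = 2**k*(-k**2 - 3*k + 4).
Δs = 2**k*(-k**2 - 7*k - 4), as required.
Σ_(k=1)^(7) t_k = s_(8) − s_(1) = -21504 − (0) = -21504.

Σ = -21504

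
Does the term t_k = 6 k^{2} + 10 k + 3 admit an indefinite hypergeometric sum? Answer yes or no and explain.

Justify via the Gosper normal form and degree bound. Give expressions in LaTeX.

The ratio is (6*k**2 + 22*k + 19)/(6*k**2 + 10*k + 3).
Normal form (A,B,C) = (1, 1, k**2 + 5*k/3 + 1/2).
Key eq: (1)·f(k+1) = (1)·f(k) + (k**2 + 5*k/3 + 1/2).
deg f ≤ 3 (via 0,0,2).
Coefficient equations give f(k) = k*(2*k**2 + 2*k - 1)/6.
Certificate R = B(k−1)f/C = k*(2*k**2 + 2*k - 1)/(6*k**2 + 10*k + 3) gives s_k = k*(2*k**2 + 2*k - 1).
s_(k+1) − s_k = 6*k**2 + 10*k + 3 = t_k.

Yes. s_k = k \left(2 k^{2} + 2 k - 1\right).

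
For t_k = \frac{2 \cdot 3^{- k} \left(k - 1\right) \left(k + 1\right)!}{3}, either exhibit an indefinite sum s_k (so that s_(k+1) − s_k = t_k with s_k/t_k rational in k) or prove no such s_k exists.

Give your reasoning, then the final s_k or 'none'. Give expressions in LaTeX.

s_k = 2 \cdot 3^{- k} \left(k + 1\right)!

The ratio is k*(k + 2)/(3*(k - 1)).
So A=k/3 + 2/3 and B=1, with C=k - 1.
Solve (k/3 + 2/3)·f(k+1) − (1)·f(k) = k - 1.
Degrees (1,0,1) ⇒ d ≤ 0.
Solving with deg f ≤ 0: f(k) = 3.
Certificate R = B(k−1)f/C = 3/(k - 1) gives s_k = 2*factorial(k + 1)/3**k.
Δs = 2*(k - 1)*factorial(k + 1)/(3*3**k), as required.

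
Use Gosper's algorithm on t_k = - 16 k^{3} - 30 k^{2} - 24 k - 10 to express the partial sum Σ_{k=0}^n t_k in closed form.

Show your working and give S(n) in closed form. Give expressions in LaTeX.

The ratio is (8*k**3 + 39*k**2 + 66*k + 40)/(8*k**3 + 15*k**2 + 12*k + 5).
Factor: A=1; B=1; C=k**3 + 15*k**2/8 + 3*k/2 + 5/8.
Need (1)·f(k+1) − (1)·f(k) = k**3 + 15*k**2/8 + 3*k/2 + 5/8.
deg f ≤ 4 (via 0,0,3).
Coefficient equations give f(k) = k*(k + 1)*(4*k**2 - 2*k + 3)/16.
So s_k = (B(k−1)f/C)·t_k = (k*(4*k**2 - 2*k + 3)/(2*(8*k**2 + 7*k + 5)))·t_k = k*(-4*k**3 - 2*k**2 - k - 3).
Check: Δs_k = -16*k**3 - 30*k**2 - 24*k - 10. ✓
Evaluate: s_(n+1) = -4*n**4 - 18*n**3 - 31*n**2 - 27*n - 10; subtract s_(0) = 0 ⇒ S(n) = -4*n**4 - 18*n**3 - 31*n**2 - 27*n - 10.

S(n) = - 4 n^{4} - 18 n^{3} - 31 n^{2} - 27 n - 10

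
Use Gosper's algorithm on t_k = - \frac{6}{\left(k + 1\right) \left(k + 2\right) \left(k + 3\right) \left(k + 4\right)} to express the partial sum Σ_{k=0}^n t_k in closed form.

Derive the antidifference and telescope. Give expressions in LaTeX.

Compute t_(k+1)/t_k: get (k + 1)/(k + 5).
A = k + 1, B = k + 5, C = 1.
Need (k + 1)·f(k+1) − (k + 4)·f(k) = 1.
d = 3 from the (1,1,0) case.
Coefficient equations give f(k) = k*(k**2 + 6*k + 11)/18.
Certificate R = B(k−1)f/C = k*(k + 4)*(k**2 + 6*k + 11)/18 gives s_k = k*(-k**2 - 6*k - 11)/(3*(k + 1)*(k + 2)*(k + 3)).
Verify: -6/(k**4 + 10*k**3 + 35*k**2 + 50*k + 24) matches t_k.
Σ_(k=0)^n t_k = s_(n+1) − s_(0) = ((-n**3 - 9*n**2 - 26*n - 18)/(3*(n**3 + 9*n**2 + 26*n + 24))) − (0), i.e. (-n**3 - 9*n**2 - 26*n - 18)/(3*(n**3 + 9*n**2 + 26*n + 24)).

S(n) = \frac{- n^{3} - 9 n^{2} - 26 n - 18}{3 \left(n^{3} + 9 n^{2} + 26 n + 24\right)}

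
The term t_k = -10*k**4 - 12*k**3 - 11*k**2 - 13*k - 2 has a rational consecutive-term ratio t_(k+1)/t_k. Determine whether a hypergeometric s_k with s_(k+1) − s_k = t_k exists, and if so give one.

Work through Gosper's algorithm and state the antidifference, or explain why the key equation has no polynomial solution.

t_(k+1)/t_k = (10*k**4 + 52*k**3 + 107*k**2 + 111*k + 48)/(10*k**4 + 12*k**3 + 11*k**2 + 13*k + 2).
A = 1, B = 1, C = k**4 + 6*k**3/5 + 11*k**2/10 + 13*k/10 + 1/5.
Set up (1)·f(k+1) − (1)·f(k) − (k**4 + 6*k**3/5 + 11*k**2/10 + 13*k/10 + 1/5) = 0.
d = 5 from the (0,0,4) case.
Solving with deg f ≤ 5: f(k) = k*(2*k**4 - 2*k**3 + k**2 + 4*k - 3)/10.
Get s_k = R·t_k = k*(-2*k**4 + 2*k**3 - k**2 - 4*k + 3) with R(k) = B(k−1)f(k)/C(k) = k*(2*k**4 - 2*k**3 + k**2 + 4*k - 3)/(10*k**4 + 12*k**3 + 11*k**2 + 13*k + 2).
Verify: -10*k**4 - 12*k**3 - 11*k**2 - 13*k - 2 matches t_k.

s_k = k*(-2*k**4 + 2*k**3 - k**2 - 4*k + 3)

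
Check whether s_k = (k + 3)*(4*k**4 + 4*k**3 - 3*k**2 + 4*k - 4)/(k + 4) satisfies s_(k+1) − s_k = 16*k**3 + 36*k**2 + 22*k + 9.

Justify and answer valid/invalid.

s_(k+1) = (4*k**5 + 36*k**4 + 113*k**3 + 158*k**2 + 109*k + 20)/(k + 5)
s_(k+1) − s_k = 2*(8*k**5 + 84*k**4 + 285*k**3 + 379*k**2 + 214*k + 70)/(k**2 + 9*k + 20)
(s_(k+1) − s_k) − t_k = (-12*k**4 - 96*k**3 - 169*k**2 - 93*k - 40)/(k**2 + 9*k + 20)

Invalid: residual (-12*k**4 - 96*k**3 - 169*k**2 - 93*k - 40)/(k**2 + 9*k + 20) ≠ 0.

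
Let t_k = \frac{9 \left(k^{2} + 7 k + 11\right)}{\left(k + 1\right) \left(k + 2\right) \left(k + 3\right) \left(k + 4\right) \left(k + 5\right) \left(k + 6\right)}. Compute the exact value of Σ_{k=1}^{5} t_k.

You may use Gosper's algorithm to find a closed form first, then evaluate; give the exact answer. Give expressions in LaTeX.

t_(k+1)/t_k = (k + 1)*(7*k + (k + 1)**2 + 18)/((k + 7)*(k**2 + 7*k + 11)).
A = k + 1, B = k + 7, C = k**2 + 7*k + 11.
Key eq: (k + 1)·f(k+1) = (k + 6)·f(k) + (k**2 + 7*k + 11).
deg f ≤ 5 (via 1,1,2).
Match coefficients ⇒ f(k) = k*(k + 2)*(k + 4)*(k**2 + 9*k + 23)/45.
Then R = B(k−1)f/C = k*(k + 2)*(k + 4)*(k + 6)*(k**2 + 9*k + 23)/(45*(k**2 + 7*k + 11)), so s_k = R(k)·t_k = k*(k**2 + 9*k + 23)/(5*(k**3 + 9*k**2 + 23*k + 15)).
Check: Δs_k = 9*(k**2 + 7*k + 11)/(k**6 + 21*k**5 + 175*k**4 + 735*k**3 + 1624*k**2 + 1764*k + 720). ✓
Sum = s_(6) − s_(1); s_(6) = 226/1155, s_(1) = 11/80 ⇒ 215/3696.

Σ = 215/3696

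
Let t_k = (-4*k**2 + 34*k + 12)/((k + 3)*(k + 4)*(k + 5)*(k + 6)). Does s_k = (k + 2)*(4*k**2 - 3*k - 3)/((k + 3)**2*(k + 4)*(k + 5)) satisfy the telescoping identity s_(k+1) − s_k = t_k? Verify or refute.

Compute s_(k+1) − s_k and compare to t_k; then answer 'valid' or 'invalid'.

Invalid: residual (8*k**3 - k**2 - 135*k - 54)/(k**6 + 25*k**5 + 257*k**4 + 1391*k**3 + 4182*k**2 + 6624*k + 4320) ≠ 0.

s_(k+1) = -(k + 3)*(3*k - 4*(k + 1)**2 + 6)/((k + 4)**2*(k + 5)*(k + 6))
s_(k+1) − s_k = (-4*k**4 + 14*k**3 + 201*k**2 + 357*k + 90)/(k**6 + 25*k**5 + 257*k**4 + 1391*k**3 + 4182*k**2 + 6624*k + 4320)
(s_(k+1) − s_k) − t_k = (8*k**3 - k**2 - 135*k - 54)/(k**6 + 25*k**5 + 257*k**4 + 1391*k**3 + 4182*k**2 + 6624*k + 4320)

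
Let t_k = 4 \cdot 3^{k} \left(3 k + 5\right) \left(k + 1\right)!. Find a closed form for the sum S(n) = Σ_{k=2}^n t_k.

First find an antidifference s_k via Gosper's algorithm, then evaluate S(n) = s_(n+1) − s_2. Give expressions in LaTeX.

S(n) = 12 \cdot 3^{n} \left(n + 2\right)! - 216

The ratio is 3*(k + 2)*(3*k + 8)/(3*k + 5).
Take A(k)=3*k + 6, B(k)=1, C(k)=k + 5/3.
Set up (3*k + 6)·f(k+1) − (1)·f(k) − (k + 5/3) = 0.
Degrees (1,0,1) ⇒ d ≤ 0.
Solve for f: f(k) = 1/3 (degree 0 ≤ 0).
So s_k = (B(k−1)f/C)·t_k = (1/(3*k + 5))·t_k = 4*3**k*factorial(k + 1).
Δs = 4*3**k*(3*k + 5)*factorial(k + 1), as required.
s_(n+1) = 12*3**n*factorial(n + 2) and s_(2) = 216, so S(n) = 12*3**n*factorial(n + 2) - 216.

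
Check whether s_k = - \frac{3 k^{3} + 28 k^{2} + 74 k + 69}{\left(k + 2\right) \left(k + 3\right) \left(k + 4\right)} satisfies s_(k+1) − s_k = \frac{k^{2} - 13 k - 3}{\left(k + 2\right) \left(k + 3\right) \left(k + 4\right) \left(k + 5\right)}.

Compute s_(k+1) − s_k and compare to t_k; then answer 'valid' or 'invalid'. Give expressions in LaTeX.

Valid — Δs_k = t_k.

s_(k+1) = (-74*k - 3*(k + 1)**3 - 28*(k + 1)**2 - 143)/((k + 3)*(k + 4)*(k + 5))
s_(k+1) − s_k = (k**2 - 13*k - 3)/(k**4 + 14*k**3 + 71*k**2 + 154*k + 120)
(s_(k+1) − s_k) − t_k = 0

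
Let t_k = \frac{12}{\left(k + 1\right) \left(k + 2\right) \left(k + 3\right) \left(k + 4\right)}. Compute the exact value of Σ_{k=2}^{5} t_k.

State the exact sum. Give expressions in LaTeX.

Σ = 37/630

t_(k+1)/t_k = (k + 1)/(k + 5).
Normal form (A,B,C) = (k + 1, k + 5, 1).
Set up (k + 1)·f(k+1) − (k + 4)·f(k) − (1) = 0.
deg f ≤ 3 (via 1,1,0).
Match coefficients ⇒ f(k) = k*(k**2 + 6*k + 11)/18.
Certificate R = B(k−1)f/C = k*(k + 4)*(k**2 + 6*k + 11)/18 gives s_k = 2*k*(k**2 + 6*k + 11)/(3*(k + 1)*(k + 2)*(k + 3)).
Verify: 12/(k**4 + 10*k**3 + 35*k**2 + 50*k + 24) matches t_k.
Evaluate s at k=6 and k=2: 83/126 and 3/5; difference 37/630.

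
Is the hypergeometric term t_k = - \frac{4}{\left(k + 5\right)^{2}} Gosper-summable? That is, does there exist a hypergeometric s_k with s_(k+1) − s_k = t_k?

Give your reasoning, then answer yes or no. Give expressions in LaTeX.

Ratio r(k) = (k + 5)**2/(k + 6)**2.
So A=k**2 + 10*k + 25 and B=k**2 + 12*k + 36, with C=1.
f must satisfy (k**2 + 10*k + 25)·f(k+1) − (k**2 + 10*k + 25)·f(k) = 1.
Bound: deg f ≤ 0.
Write f(k) = c0. Then LHS − RHS = -1, requiring -1 = 0: contradictory. No certificate.

No — the linear system for f has no solution.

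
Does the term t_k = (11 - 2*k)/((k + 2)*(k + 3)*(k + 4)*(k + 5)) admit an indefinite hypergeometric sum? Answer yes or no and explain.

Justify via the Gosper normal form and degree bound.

The ratio is (k + 2)*(2*k - 9)/((k + 6)*(2*k - 11)).
So A=k + 2 and B=k + 6, with C=k - 11/2.
f must satisfy (k + 2)·f(k+1) − (k + 5)·f(k) = k - 11/2.
deg f ≤ 3 (via 1,1,1).
A polynomial solution: f(k) = -k*(k**2 + 9*k + 34)/16.
Get s_k = R·t_k = k*(k**2 + 9*k + 34)/(8*(k + 2)*(k + 3)*(k + 4)) with R(k) = B(k−1)f(k)/C(k) = -k*(k + 5)*(k**2 + 9*k + 34)/(8*(2*k - 11)).
Check: Δs_k = (11 - 2*k)/(k**4 + 14*k**3 + 71*k**2 + 154*k + 120). ✓

Yes. s_k = k*(k**2 + 9*k + 34)/(8*(k + 2)*(k + 3)*(k + 4)).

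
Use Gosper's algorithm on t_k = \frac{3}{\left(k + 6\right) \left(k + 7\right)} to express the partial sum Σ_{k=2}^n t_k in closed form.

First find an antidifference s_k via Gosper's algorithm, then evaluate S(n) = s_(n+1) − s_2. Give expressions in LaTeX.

Compute t_(k+1)/t_k: get (k + 6)/(k + 8).
So A=k + 6 and B=k + 8, with C=1.
Key eq: (k + 6)·f(k+1) = (k + 7)·f(k) + (1).
deg f ≤ 1 (via 1,1,0).
Solve for f: f(k) = k/6 (degree 1 ≤ 1).
R(k) = B(k−1)·f(k)/C(k) = k*(k + 7)/6; s_k = R·t_k = k/(2*(k + 6)).
Δs = 3/(k**2 + 13*k + 42), as required.
Telescope: S(n) = s_(n+1) − s_(2) = (n + 1)/(2*(n + 7)) − (1/8) = 3*(n - 1)/(8*(n + 7)).

S(n) = \frac{3 \left(n - 1\right)}{8 \left(n + 7\right)}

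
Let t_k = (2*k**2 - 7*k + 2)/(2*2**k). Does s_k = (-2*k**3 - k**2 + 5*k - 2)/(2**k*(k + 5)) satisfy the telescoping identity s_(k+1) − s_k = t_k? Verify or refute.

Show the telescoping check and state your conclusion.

Invalid: residual 3*(-2*k**3 - 7*k**2 + 39*k - 12)/(2*2**k*(k**2 + 11*k + 30)) ≠ 0.

s_(k+1) = k*(-2*k**2 - 7*k - 3)/(2*2**k*(k + 6))
s_(k+1) − s_k = (2*k**4 + 9*k**3 - 36*k**2 - 71*k + 24)/(2*2**k*(k**2 + 11*k + 30))
(s_(k+1) − s_k) − t_k = 3*(-2*k**3 - 7*k**2 + 39*k - 12)/(2*2**k*(k**2 + 11*k + 30))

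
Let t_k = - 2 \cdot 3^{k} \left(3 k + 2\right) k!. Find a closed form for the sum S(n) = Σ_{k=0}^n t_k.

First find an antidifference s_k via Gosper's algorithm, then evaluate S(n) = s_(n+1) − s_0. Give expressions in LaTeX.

The ratio is 3*(k + 1)*(3*k + 5)/(3*k + 2).
Gosper form: A/B · C(k+1)/C(k) with A=3*k + 3, B=1, C=k + 2/3.
Solve (3*k + 3)·f(k+1) − (1)·f(k) = k + 2/3.
d = 0 from the (1,0,1) case.
A polynomial solution: f(k) = 1/3.
So s_k = (B(k−1)f/C)·t_k = (1/(3*k + 2))·t_k = -2*3**k*factorial(k).
s_(k+1) − s_k = -2*3**k*(3*k + 2)*factorial(k) = t_k.
Σ_(k=0)^n t_k = s_(n+1) − s_(0) = (-6*3**n*factorial(n + 1)) − (-2), i.e. -6*3**n*factorial(n + 1) + 2.

S(n) = - 6 \cdot 3^{n} \left(n + 1\right)! + 2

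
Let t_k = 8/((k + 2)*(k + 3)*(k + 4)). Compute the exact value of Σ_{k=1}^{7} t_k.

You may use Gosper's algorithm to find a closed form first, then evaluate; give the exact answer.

Step 1: r(k) = (k + 2)/(k + 5).
Take A(k)=k + 2, B(k)=k + 5, C(k)=1.
Key eq: (k + 2)·f(k+1) = (k + 4)·f(k) + (1).
Bound: deg f ≤ 2.
Solve for f: f(k) = k*(k + 5)/12 (degree 2 ≤ 2).
Certificate R = B(k−1)f/C = k*(k + 4)*(k + 5)/12 gives s_k = 2*k*(k + 5)/(3*(k + 2)*(k + 3)).
Verify: 8/(k**3 + 9*k**2 + 26*k + 24) matches t_k.
Telescoping: Σ = s_(8) − s_(1) = 104/165 − (1/3) = 49/165.

Σ = 49/165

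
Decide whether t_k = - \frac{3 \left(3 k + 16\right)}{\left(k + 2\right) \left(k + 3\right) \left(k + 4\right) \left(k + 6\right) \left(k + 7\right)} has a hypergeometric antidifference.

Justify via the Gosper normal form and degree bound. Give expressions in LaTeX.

Yes. s_k = \frac{k \left(- k^{2} - 11 k - 36\right)}{12 \left(k^{3} + 11 k^{2} + 36 k + 36\right)}.

Ratio r(k) = (k + 2)*(k + 6)*(3*k + 19)/((k + 5)*(k + 8)*(3*k + 16)).
Normal form (A,B,C) = (k + 2, k + 8, k**2 + 31*k/3 + 80/3).
f must satisfy (k + 2)·f(k+1) − (k + 7)·f(k) = k**2 + 31*k/3 + 80/3.
Degrees (1,1,2) ⇒ d ≤ 5.
Solving with deg f ≤ 5: f(k) = k*(k + 4)*(k + 5)*(k**2 + 11*k + 36)/108.
Get s_k = R·t_k = k*(-k**2 - 11*k - 36)/(12*(k**3 + 11*k**2 + 36*k + 36)) with R(k) = B(k−1)f(k)/C(k) = k*(k + 4)*(k + 7)*(k**2 + 11*k + 36)/(36*(3*k + 16)).
Verify: 3*(-3*k - 16)/(k**5 + 22*k**4 + 185*k**3 + 740*k**2 + 1404*k + 1008) matches t_k.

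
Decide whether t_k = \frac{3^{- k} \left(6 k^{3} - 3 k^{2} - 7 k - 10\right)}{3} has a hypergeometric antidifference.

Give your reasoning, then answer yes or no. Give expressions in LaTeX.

Yes. s_k = 3^{- k} k \left(- 3 k^{2} - 3 k - 4\right).

t_(k+1)/t_k = (6*k**3 + 15*k**2 + 5*k - 14)/(3*(6*k**3 - 3*k**2 - 7*k - 10)).
So A=1/3 and B=1, with C=k**3 - k**2/2 - 7*k/6 - 5/3.
Set up (1/3)·f(k+1) − (1)·f(k) − (k**3 - k**2/2 - 7*k/6 - 5/3) = 0.
From deg A=0, deg B=0, deg C=3: d=3.
A polynomial solution: f(k) = -k*(3*k**2 + 3*k + 4)/2.
Then R = B(k−1)f/C = -3*k*(3*k**2 + 3*k + 4)/(6*k**3 - 3*k**2 - 7*k - 10), so s_k = R(k)·t_k = k*(-3*k**2 - 3*k - 4)/3**k.
Δs = (6*k**3 - 3*k**2 - 7*k - 10)/(3*3**k), as required.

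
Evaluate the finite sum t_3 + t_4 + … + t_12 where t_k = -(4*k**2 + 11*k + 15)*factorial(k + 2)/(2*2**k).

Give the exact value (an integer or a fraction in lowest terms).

t_(k+1)/t_k = (k + 3)*(11*k + 4*(k + 1)**2 + 26)/(2*(4*k**2 + 11*k + 15)).
So A=k/2 + 3/2 and B=1, with C=k**2 + 11*k/4 + 15/4.
f must satisfy (k/2 + 3/2)·f(k+1) − (1)·f(k) = k**2 + 11*k/4 + 15/4.
d = 1 from the (1,0,2) case.
Match coefficients ⇒ f(k) = (4*k + 3)/2.
R(k) = B(k−1)·f(k)/C(k) = 2*(4*k + 3)/(4*k**2 + 11*k + 15); s_k = R·t_k = -(4*k + 3)*factorial(k + 2)/2**k.
Verify: -(4*k**2 + 11*k + 15)*factorial(k + 2)/(2*2**k) matches t_k.
Telescoping: Σ = s_(13) − s_(3) = -35118208125/4 − (-225) = -35118207225/4.

Σ = -35118207225/4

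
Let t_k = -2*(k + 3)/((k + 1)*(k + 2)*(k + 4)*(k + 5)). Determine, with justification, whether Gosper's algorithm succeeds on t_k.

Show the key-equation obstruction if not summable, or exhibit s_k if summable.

Compute t_(k+1)/t_k: get (k + 1)*(k + 4)**2/((k + 3)**2*(k + 6)).
So A=k + 1 and B=k + 6, with C=k**2 + 6*k + 9.
Key eq: (k + 1)·f(k+1) = (k + 5)·f(k) + (k**2 + 6*k + 9).
Bound: deg f ≤ 4.
A polynomial solution: f(k) = k*(k + 2)*(k + 3)*(k + 5)/8.
Get s_k = R·t_k = k*(-k - 5)/(4*(k**2 + 5*k + 4)) with R(k) = B(k−1)f(k)/C(k) = k*(k + 2)*(k + 5)**2/(8*(k + 3)).
Δs = 2*(-k - 3)/(k**4 + 12*k**3 + 49*k**2 + 78*k + 40), as required.

Yes. s_k = k*(-k - 5)/(4*(k**2 + 5*k + 4)).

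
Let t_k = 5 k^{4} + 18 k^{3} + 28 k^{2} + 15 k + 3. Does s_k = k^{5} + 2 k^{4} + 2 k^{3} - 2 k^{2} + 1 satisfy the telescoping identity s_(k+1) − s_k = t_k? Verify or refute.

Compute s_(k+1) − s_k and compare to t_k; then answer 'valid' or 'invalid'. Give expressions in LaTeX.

s_(k+1) = k**5 + 7*k**4 + 20*k**3 + 26*k**2 + 15*k + 4
s_(k+1) − s_k = 5*k**4 + 18*k**3 + 28*k**2 + 15*k + 3
(s_(k+1) − s_k) − t_k = 0

Valid: the claim telescopes to t_k.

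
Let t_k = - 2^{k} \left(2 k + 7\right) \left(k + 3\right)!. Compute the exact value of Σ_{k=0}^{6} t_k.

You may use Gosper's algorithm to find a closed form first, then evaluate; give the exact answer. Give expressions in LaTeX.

Step 1: r(k) = 2*(k + 4)*(2*k + 9)/(2*k + 7).
Take A(k)=2*k + 8, B(k)=1, C(k)=k + 7/2.
Set up (2*k + 8)·f(k+1) − (1)·f(k) − (k + 7/2) = 0.
From deg A=1, deg B=0, deg C=1: d=0.
A polynomial solution: f(k) = 1/2.
Certificate R = B(k−1)f/C = 1/(2*k + 7) gives s_k = -2**k*factorial(k + 3).
s_(k+1) − s_k = -2**k*(2*k + 7)*factorial(k + 3) = t_k.
Telescoping: Σ = s_(7) − s_(0) = -464486400 − (-6) = -464486394.

Σ = -464486394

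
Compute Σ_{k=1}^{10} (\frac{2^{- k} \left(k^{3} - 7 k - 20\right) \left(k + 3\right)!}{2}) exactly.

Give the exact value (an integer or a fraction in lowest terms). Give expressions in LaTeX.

The ratio is (k + 4)*(7*k - (k + 1)**3 + 27)/(2*(-k**3 + 7*k + 20)).
Normal form (A,B,C) = (k/2 + 2, 1, k**3 - 7*k - 20).
Solve (k/2 + 2)·f(k+1) − (1)·f(k) = k**3 - 7*k - 20.
d = 2 from the (1,0,3) case.
Match coefficients ⇒ f(k) = 2*(k**2 - 4*k - 4).
Certificate R = B(k−1)f/C = 2*(k**2 - 4*k - 4)/(k**3 - 7*k - 20) gives s_k = (k**2 - 4*k - 4)*factorial(k + 3)/2**k.
s_(k+1) − s_k = (k**3 - 7*k - 20)*factorial(k + 3)/(2*2**k) = t_k.
Sum = s_(11) − s_(1); s_(11) = 3107429325, s_(1) = -84 ⇒ 3107429409.

Σ = 3107429409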